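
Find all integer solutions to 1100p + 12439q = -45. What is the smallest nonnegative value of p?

6276

gcd(12439, 1100) = 1.
1 divides -45, so solutions exist.
By Bézout, 1100*(-1798) + 12439*(159) = 1.
Scale by -45/1 = -45: (p₀, q₀) = (80910, -7155).
General solution: p = 80910 + 12439t, q = -7155 - 1100t for integer t.
p ≥ 0: smallest is 80910 mod 12439 = 6276 (at t = -6), with q = -555.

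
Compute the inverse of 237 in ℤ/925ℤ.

523

gcd(925, 237):
  925 = 3·237 + 214
  237 = 1·214 + 23
  214 = 9·23 + 7
  23 = 3·7 + 2
  7 = 3·2 + 1
  2 = 2·1
so gcd(925, 237) = 1.
Back-substitute for Bézout coefficients:
  1 = 7 - 3·2
  ... = 237·(-402) + 925·(103)
So 237·-402 ≡ 1 (mod 925), and -402 mod 925 = 523.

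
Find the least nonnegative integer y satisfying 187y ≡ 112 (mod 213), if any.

94

gcd(213, 187) = 1  (213 = 1*187 + 26, 187 = 7*26 + 5, 26 = 5*5 + 1, 5 = 5*1).
1 divides 112, so solutions exist.
Back-substituting, 187*(-41) + 213*(36) = 1.
So 187*(-41) ≡ 1 (mod 213); multiply by 112: y ≡ -4592 (mod 213).
Smallest nonnegative: y = -4592 mod 213 = 94.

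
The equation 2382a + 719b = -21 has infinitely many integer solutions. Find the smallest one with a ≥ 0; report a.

gcd(2382, 719):
  2382 = 3·719 + 225
  719 = 3·225 + 44
  225 = 5·44 + 5
  44 = 8·5 + 4
  5 = 1·4 + 1
  4 = 4·1
so gcd(2382, 719) = 1.
1 divides -21, so solutions exist.
Back-substitute for Bézout coefficients:
  1 = 5 - 1·4
  ... = 2382·(147) + 719·(-487)
Scale by -21/1 = -21: (a₀, b₀) = (-3087, 10227).
General solution: a = -3087 + 719t, b = 10227 - 2382t for integer t.
a ≥ 0: smallest is -3087 mod 719 = 508 (at t = 5), with b = -1683.

508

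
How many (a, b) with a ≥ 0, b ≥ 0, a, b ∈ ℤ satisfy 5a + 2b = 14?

2

gcd(5, 2):
  5 = 2×2 + 1
  2 = 2×1
so gcd(5, 2) = 1.
Back-substitute for Bézout coefficients:
  1 = 5 - 2×2
  ... = 5×(1) + 2×(-2)
Scale by 14: one solution is (14, -28). Reduce a mod 2: (0, 7).
General: a = 0 + 2t, b = 7 - 5t.
a ≥ 0 ⇒ t ≥ 0; b ≥ 0 ⇒ t ≤ 1. So t ∈ [0, 1]: 2 solutions.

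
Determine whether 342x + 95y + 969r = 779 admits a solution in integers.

yes

gcd(342, 95) = 19  (342 = 3×95 + 57, 95 = 1×57 + 38, 57 = 1×38 + 19, 38 = 2×19).
gcd(19, 969) = 19.
19 divides 779, so integer solutions exist.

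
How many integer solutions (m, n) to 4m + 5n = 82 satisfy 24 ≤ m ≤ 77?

gcd(5, 4) = 1.
By Bézout, 4*(-1) + 5*(1) = 1.
Particular solution: (3, 14).
General solution: m = 3 + 5t, n = 14 - 4t for integer t.
24 ≤ 3 + 5t ≤ 77 gives t ∈ [5, 14], which is 10 values.

10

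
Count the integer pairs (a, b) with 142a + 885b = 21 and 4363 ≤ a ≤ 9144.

5

gcd(885, 142):
  885 = 6×142 + 33
  142 = 4×33 + 10
  33 = 3×10 + 3
  10 = 3×3 + 1
  3 = 3×1
so gcd(885, 142) = 1.
Back-substitute for Bézout coefficients:
  1 = 10 - 3×3
  ... = 142×(268) + 885×(-43)
Scale by 21: particular solution (5628, -903); reduce a mod 885: (318, -51).
General solution: a = 318 + 885t, b = -51 - 142t for integer t.
4363 ≤ 318 + 885t ≤ 9144 gives t ∈ [5, 9], which is 5 values.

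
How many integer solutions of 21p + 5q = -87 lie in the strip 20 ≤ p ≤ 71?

10

gcd(21, 5) = 1.
By Bézout, 21*(1) + 5*(-4) = 1.
Particular solution: (3, -30).
General solution: p = 3 + 5t, q = -30 - 21t for integer t.
20 ≤ 3 + 5t ≤ 71 gives t ∈ [4, 13], which is 10 values.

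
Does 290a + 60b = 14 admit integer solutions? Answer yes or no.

no

gcd(290, 60):
  290 = 4·60 + 50
  60 = 1·50 + 10
  50 = 5·10
so gcd(290, 60) = 10.
10 does not divide 14 (remainder 4), so no integer solutions.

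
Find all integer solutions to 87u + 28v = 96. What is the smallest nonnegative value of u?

4

gcd(87, 28) = 1.
1 divides 96, so solutions exist.
By Bézout, 87·(-9) + 28·(28) = 1.
Scale by 96/1 = 96: (u₀, v₀) = (-864, 2688).
General solution: u = -864 + 28t, v = 2688 - 87t for integer t.
u ≥ 0: smallest is -864 mod 28 = 4 (at t = 31), with v = -9.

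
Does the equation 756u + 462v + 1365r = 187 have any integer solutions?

gcd(756, 462) = 42.
gcd(42, 1365) = 21.
21 does not divide 187 (remainder 19), so no integer solutions.

no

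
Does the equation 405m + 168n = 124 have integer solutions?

no

gcd(405, 168) = 3  (405 = 2×168 + 69, 168 = 2×69 + 30, 69 = 2×30 + 9, 30 = 3×9 + 3, 9 = 3×3).
3 does not divide 124 (remainder 1), so no integer solutions.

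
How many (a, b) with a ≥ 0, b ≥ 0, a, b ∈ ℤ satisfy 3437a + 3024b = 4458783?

3

gcd(3437, 3024) = 7.
By Bézout, 3437*(-205) + 3024*(233) = 7.
One solution: (267, 1171).
General: a = 267 + 432t, b = 1171 - 491t.
a ≥ 0 ⇒ t ≥ 0; b ≥ 0 ⇒ t ≤ 2. So t ∈ [0, 2]: 3 solutions.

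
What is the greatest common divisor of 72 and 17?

1

gcd(72, 17):
  72 = 4×17 + 4
  17 = 4×4 + 1
  4 = 4×1
so gcd(72, 17) = 1.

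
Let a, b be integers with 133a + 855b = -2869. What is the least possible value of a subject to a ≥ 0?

17

gcd(855, 133) = 19.
19 divides -2869, so solutions exist.
By Bézout, 133*(13) + 855*(-2) = 19.
Scale by -2869/19 = -151: (a₀, b₀) = (-1963, 302).
General solution: a = -1963 + 45t, b = 302 - 7t for integer t.
a ≥ 0: smallest is -1963 mod 45 = 17 (at t = 44), with b = -6.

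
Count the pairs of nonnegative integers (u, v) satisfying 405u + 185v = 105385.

gcd(405, 185) = 5  (405 = 2×185 + 35, 185 = 5×35 + 10, 35 = 3×10 + 5, 10 = 2×5).
Back-substituting, 405×(16) + 185×(-35) = 5.
Scale by 21077: one solution is (337232, -737695). Reduce u mod 37: (14, 539).
General: u = 14 + 37t, v = 539 - 81t.
u ≥ 0 ⇒ t ≥ 0; v ≥ 0 ⇒ t ≤ 6. So t ∈ [0, 6]: 7 solutions.

7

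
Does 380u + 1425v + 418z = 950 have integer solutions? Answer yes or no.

yes

gcd(1425, 380) = 95.
gcd(95, 418) = 19.
19 divides 950, so integer solutions exist.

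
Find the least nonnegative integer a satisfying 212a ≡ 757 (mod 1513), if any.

gcd(1513, 212) = 1.
1 divides 757, so solutions exist.
By Bézout, 212·(678) + 1513·(-95) = 1.
So 212·(678) ≡ 1 (mod 1513); multiply by 757: a ≡ 513246 (mod 1513).
Smallest nonnegative: a = 513246 mod 1513 = 339.

339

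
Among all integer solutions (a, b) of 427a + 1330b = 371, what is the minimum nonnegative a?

gcd(1330, 427):
  1330 = 3·427 + 49
  427 = 8·49 + 35
  49 = 1·35 + 14
  35 = 2·14 + 7
  14 = 2·7
so gcd(1330, 427) = 7.
7 divides 371, so solutions exist.
Back-substitute for Bézout coefficients:
  7 = 35 - 2·14
  ... = 427·(81) + 1330·(-26)
Scale by 371/7 = 53: (a₀, b₀) = (4293, -1378).
General solution: a = 4293 + 190t, b = -1378 - 61t for integer t.
a ≥ 0: smallest is 4293 mod 190 = 113 (at t = -22), with b = -36.

113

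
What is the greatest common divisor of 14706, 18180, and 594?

18

gcd(18180, 14706) = 18.
gcd(18, 594) = 18.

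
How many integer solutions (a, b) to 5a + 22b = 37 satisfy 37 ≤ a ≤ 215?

gcd(22, 5) = 1  (22 = 4*5 + 2, 5 = 2*2 + 1, 2 = 2*1).
Back-substituting, 5*(9) + 22*(-2) = 1.
Scale by 37: particular solution (333, -74); reduce a mod 22: (3, 1).
General solution: a = 3 + 22t, b = 1 - 5t for integer t.
37 ≤ 3 + 22t ≤ 215 gives t ∈ [2, 9], which is 8 values.

8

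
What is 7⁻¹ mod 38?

gcd(38, 7):
  38 = 5·7 + 3
  7 = 2·3 + 1
  3 = 3·1
so gcd(38, 7) = 1.
Back-substitute for Bézout coefficients:
  1 = 7 - 2·3
  ... = 7·(11) + 38·(-2)
So 7·11 ≡ 1 (mod 38), and 11 mod 38 = 11.

11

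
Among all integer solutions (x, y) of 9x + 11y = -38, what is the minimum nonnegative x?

8

gcd(11, 9):
  11 = 1·9 + 2
  9 = 4·2 + 1
  2 = 2·1
so gcd(11, 9) = 1.
1 divides -38, so solutions exist.
Back-substitute for Bézout coefficients:
  1 = 9 - 4·2
  ... = 9·(5) + 11·(-4)
Scale by -38/1 = -38: (x₀, y₀) = (-190, 152).
General solution: x = -190 + 11t, y = 152 - 9t for integer t.
x ≥ 0: smallest is -190 mod 11 = 8 (at t = 18), with y = -10.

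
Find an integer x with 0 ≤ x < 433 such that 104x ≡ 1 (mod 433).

229

gcd(433, 104) = 1  (433 = 4*104 + 17, 104 = 6*17 + 2, 17 = 8*2 + 1, 2 = 2*1).
Back-substituting, 104*(-204) + 433*(49) = 1.
So 104*-204 ≡ 1 (mod 433), and -204 mod 433 = 229.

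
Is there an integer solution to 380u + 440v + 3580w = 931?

gcd(440, 380):
  440 = 1·380 + 60
  380 = 6·60 + 20
  60 = 3·20
so gcd(440, 380) = 20.
gcd(20, 3580) = 20.
20 does not divide 931 (remainder 11), so no integer solutions.

no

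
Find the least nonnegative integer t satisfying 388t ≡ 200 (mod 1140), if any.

215

gcd(1140, 388) = 4  (1140 = 2*388 + 364, 388 = 1*364 + 24, 364 = 15*24 + 4, 24 = 6*4).
4 divides 200, so solutions exist.
Back-substituting, 388*(-47) + 1140*(16) = 4.
So 388*(-47) ≡ 4 (mod 1140); multiply by 50: t ≡ -2350 (mod 285).
Smallest nonnegative: t = -2350 mod 285 = 215.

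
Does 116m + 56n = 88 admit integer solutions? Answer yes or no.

gcd(116, 56) = 4  (116 = 2×56 + 4, 56 = 14×4).
4 divides 88, so integer solutions exist.

yes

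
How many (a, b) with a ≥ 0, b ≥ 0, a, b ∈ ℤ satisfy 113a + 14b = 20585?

13

gcd(113, 14):
  113 = 8*14 + 1
  14 = 14*1
so gcd(113, 14) = 1.
Back-substitute for Bézout coefficients:
  1 = 113 - 8*14
  ... = 113*(1) + 14*(-8)
Scale by 20585: one solution is (20585, -164680). Reduce a mod 14: (5, 1430).
General: a = 5 + 14t, b = 1430 - 113t.
a ≥ 0 ⇒ t ≥ 0; b ≥ 0 ⇒ t ≤ 12. So t ∈ [0, 12]: 13 solutions.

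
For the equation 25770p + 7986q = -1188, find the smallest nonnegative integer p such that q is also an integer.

396

gcd(25770, 7986) = 6.
6 divides -1188, so solutions exist.
By Bézout, 25770*(119) + 7986*(-384) = 6.
Scale by -1188/6 = -198: (p₀, q₀) = (-23562, 76032).
General solution: p = -23562 + 1331t, q = 76032 - 4295t for integer t.
p ≥ 0: smallest is -23562 mod 1331 = 396 (at t = 18), with q = -1278.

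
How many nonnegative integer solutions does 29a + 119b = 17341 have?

5

gcd(119, 29) = 1  (119 = 4·29 + 3, 29 = 9·3 + 2, 3 = 1·2 + 1, 2 = 2·1).
Back-substituting, 29·(-41) + 119·(10) = 1.
Scale by 17341: one solution is (-710981, 173410). Reduce a mod 119: (44, 135).
General: a = 44 + 119t, b = 135 - 29t.
a ≥ 0 ⇒ t ≥ 0; b ≥ 0 ⇒ t ≤ 4. So t ∈ [0, 4]: 5 solutions.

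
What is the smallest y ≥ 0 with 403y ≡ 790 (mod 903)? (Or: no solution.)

gcd(903, 403) = 1  (903 = 2*403 + 97, 403 = 4*97 + 15, 97 = 6*15 + 7, 15 = 2*7 + 1, 7 = 7*1).
1 divides 790, so solutions exist.
Back-substituting, 403*(121) + 903*(-54) = 1.
So 403*(121) ≡ 1 (mod 903); multiply by 790: y ≡ 95590 (mod 903).
Smallest nonnegative: y = 95590 mod 903 = 775.

775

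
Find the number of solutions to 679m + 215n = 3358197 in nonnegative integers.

gcd(679, 215) = 1.
By Bézout, 679·(19) + 215·(-60) = 1.
One solution: (193, 15010).
General: m = 193 + 215t, n = 15010 - 679t.
m ≥ 0 ⇒ t ≥ 0; n ≥ 0 ⇒ t ≤ 22. So t ∈ [0, 22]: 23 solutions.

23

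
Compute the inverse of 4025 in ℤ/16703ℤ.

15595

gcd(16703, 4025) = 1  (16703 = 4×4025 + 603, 4025 = 6×603 + 407, 603 = 1×407 + 196, 407 = 2×196 + 15, 196 = 13×15 + 1, 15 = 15×1).
Back-substituting, 4025×(-1108) + 16703×(267) = 1.
So 4025×-1108 ≡ 1 (mod 16703), and -1108 mod 16703 = 15595.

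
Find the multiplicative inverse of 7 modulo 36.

gcd(36, 7) = 1.
By Bézout, 7·(-5) + 36·(1) = 1.
So 7·-5 ≡ 1 (mod 36), and -5 mod 36 = 31.

31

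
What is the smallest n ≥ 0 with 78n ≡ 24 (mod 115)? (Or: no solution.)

gcd(115, 78):
  115 = 1*78 + 37
  78 = 2*37 + 4
  37 = 9*4 + 1
  4 = 4*1
so gcd(115, 78) = 1.
1 divides 24, so solutions exist.
Back-substitute for Bézout coefficients:
  1 = 37 - 9*4
  ... = 78*(-28) + 115*(19)
So 78*(-28) ≡ 1 (mod 115); multiply by 24: n ≡ -672 (mod 115).
Smallest nonnegative: n = -672 mod 115 = 18.

18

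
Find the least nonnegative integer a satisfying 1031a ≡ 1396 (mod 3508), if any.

gcd(3508, 1031) = 1.
1 divides 1396, so solutions exist.
By Bézout, 1031*(-541) + 3508*(159) = 1.
So 1031*(-541) ≡ 1 (mod 3508); multiply by 1396: a ≡ -755236 (mod 3508).
Smallest nonnegative: a = -755236 mod 3508 = 2492.

2492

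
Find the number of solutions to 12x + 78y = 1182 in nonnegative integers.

gcd(78, 12):
  78 = 6*12 + 6
  12 = 2*6
so gcd(78, 12) = 6.
Back-substitute for Bézout coefficients:
  6 = 78 - 6*12
  ... = 12*(-6) + 78*(1)
Scale by 197: one solution is (-1182, 197). Reduce x mod 13: (1, 15).
General: x = 1 + 13t, y = 15 - 2t.
x ≥ 0 ⇒ t ≥ 0; y ≥ 0 ⇒ t ≤ 7. So t ∈ [0, 7]: 8 solutions.

8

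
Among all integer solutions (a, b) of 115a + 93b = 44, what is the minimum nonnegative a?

gcd(115, 93) = 1.
1 divides 44, so solutions exist.
By Bézout, 115×(-38) + 93×(47) = 1.
Scale by 44/1 = 44: (a₀, b₀) = (-1672, 2068).
General solution: a = -1672 + 93t, b = 2068 - 115t for integer t.
a ≥ 0: smallest is -1672 mod 93 = 2 (at t = 18), with b = -2.

2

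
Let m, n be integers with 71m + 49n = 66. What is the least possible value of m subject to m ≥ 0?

gcd(71, 49) = 1.
1 divides 66, so solutions exist.
By Bézout, 71·(-20) + 49·(29) = 1.
Scale by 66/1 = 66: (m₀, n₀) = (-1320, 1914).
General solution: m = -1320 + 49t, n = 1914 - 71t for integer t.
m ≥ 0: smallest is -1320 mod 49 = 3 (at t = 27), with n = -3.

3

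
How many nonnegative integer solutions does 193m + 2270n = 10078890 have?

gcd(2270, 193):
  2270 = 11*193 + 147
  193 = 1*147 + 46
  147 = 3*46 + 9
  46 = 5*9 + 1
  9 = 9*1
so gcd(2270, 193) = 1.
Back-substitute for Bézout coefficients:
  1 = 46 - 5*9
  ... = 193*(247) + 2270*(-21)
Scale by 10078890: one solution is (2489485830, -211656690). Reduce m mod 2270: (1800, 4287).
General: m = 1800 + 2270t, n = 4287 - 193t.
m ≥ 0 ⇒ t ≥ 0; n ≥ 0 ⇒ t ≤ 22. So t ∈ [0, 22]: 23 solutions.

23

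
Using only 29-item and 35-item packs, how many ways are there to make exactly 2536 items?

3

Need nonnegative integers with 29j + 35k = 2536.
gcd(29, 35) = 1, and 29·(-6) + 35·(5) = 1.
So (j₀, k₀) = (-15216, 12680); general j = -15216 + 35t, k = 12680 - 29t.
j ≥ 0 ⇒ t ≥ 435; k ≥ 0 ⇒ t ≤ 437. That's 3 values of t.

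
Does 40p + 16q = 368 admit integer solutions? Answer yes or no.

gcd(40, 16) = 8  (40 = 2*16 + 8, 16 = 2*8).
8 divides 368, so integer solutions exist.

yes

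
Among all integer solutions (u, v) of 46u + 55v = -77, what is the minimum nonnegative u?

gcd(55, 46):
  55 = 1·46 + 9
  46 = 5·9 + 1
  9 = 9·1
so gcd(55, 46) = 1.
1 divides -77, so solutions exist.
Back-substitute for Bézout coefficients:
  1 = 46 - 5·9
  ... = 46·(6) + 55·(-5)
Scale by -77/1 = -77: (u₀, v₀) = (-462, 385).
General solution: u = -462 + 55t, v = 385 - 46t for integer t.
u ≥ 0: smallest is -462 mod 55 = 33 (at t = 9), with v = -29.

33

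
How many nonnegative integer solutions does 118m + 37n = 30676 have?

7

gcd(118, 37) = 1.
By Bézout, 118×(16) + 37×(-51) = 1.
One solution: (11, 794).
General: m = 11 + 37t, n = 794 - 118t.
m ≥ 0 ⇒ t ≥ 0; n ≥ 0 ⇒ t ≤ 6. So t ∈ [0, 6]: 7 solutions.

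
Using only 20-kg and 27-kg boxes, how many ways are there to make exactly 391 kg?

Need nonnegative integers with 20j + 27k = 391.
gcd(20, 27) = 1, and 20·(-4) + 27·(3) = 1.
So (j₀, k₀) = (-1564, 1173); general j = -1564 + 27t, k = 1173 - 20t.
j ≥ 0 ⇒ t ≥ 58; k ≥ 0 ⇒ t ≤ 58. That's 1 value of t.

1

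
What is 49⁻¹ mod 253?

31

gcd(253, 49) = 1.
By Bézout, 49×(31) + 253×(-6) = 1.
So 49×31 ≡ 1 (mod 253), and 31 mod 253 = 31.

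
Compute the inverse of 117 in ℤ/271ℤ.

gcd(271, 117) = 1.
By Bézout, 117·(-44) + 271·(19) = 1.
So 117·-44 ≡ 1 (mod 271), and -44 mod 271 = 227.

227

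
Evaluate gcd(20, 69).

1

gcd(69, 20) = 1  (69 = 3·20 + 9, 20 = 2·9 + 2, 9 = 4·2 + 1, 2 = 2·1).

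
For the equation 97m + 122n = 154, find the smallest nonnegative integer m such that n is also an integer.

gcd(122, 97):
  122 = 1×97 + 25
  97 = 3×25 + 22
  25 = 1×22 + 3
  22 = 7×3 + 1
  3 = 3×1
so gcd(122, 97) = 1.
1 divides 154, so solutions exist.
Back-substitute for Bézout coefficients:
  1 = 22 - 7×3
  ... = 97×(39) + 122×(-31)
Scale by 154/1 = 154: (m₀, n₀) = (6006, -4774).
General solution: m = 6006 + 122t, n = -4774 - 97t for integer t.
m ≥ 0: smallest is 6006 mod 122 = 28 (at t = -49), with n = -21.

28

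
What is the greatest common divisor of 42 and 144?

6

gcd(144, 42):
  144 = 3·42 + 18
  42 = 2·18 + 6
  18 = 3·6
so gcd(144, 42) = 6.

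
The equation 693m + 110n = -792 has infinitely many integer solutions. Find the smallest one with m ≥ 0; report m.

gcd(693, 110) = 11  (693 = 6·110 + 33, 110 = 3·33 + 11, 33 = 3·11).
11 divides -792, so solutions exist.
Back-substituting, 693·(-3) + 110·(19) = 11.
Scale by -792/11 = -72: (m₀, n₀) = (216, -1368).
General solution: m = 216 + 10t, n = -1368 - 63t for integer t.
m ≥ 0: smallest is 216 mod 10 = 6 (at t = -21), with n = -45.

6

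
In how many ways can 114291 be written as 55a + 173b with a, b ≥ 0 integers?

gcd(173, 55) = 1.
By Bézout, 55×(-22) + 173×(7) = 1.
One solution: (153, 612).
General: a = 153 + 173t, b = 612 - 55t.
a ≥ 0 ⇒ t ≥ 0; b ≥ 0 ⇒ t ≤ 11. So t ∈ [0, 11]: 12 solutions.

12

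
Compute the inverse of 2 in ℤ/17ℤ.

gcd(17, 2) = 1.
By Bézout, 2×(-8) + 17×(1) = 1.
So 2×-8 ≡ 1 (mod 17), and -8 mod 17 = 9.

9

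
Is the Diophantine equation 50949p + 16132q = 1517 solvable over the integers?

yes

gcd(50949, 16132) = 37.
37 divides 1517, so integer solutions exist.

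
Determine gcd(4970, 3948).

gcd(4970, 3948):
  4970 = 1×3948 + 1022
  3948 = 3×1022 + 882
  1022 = 1×882 + 140
  882 = 6×140 + 42
  140 = 3×42 + 14
  42 = 3×14
so gcd(4970, 3948) = 14.

14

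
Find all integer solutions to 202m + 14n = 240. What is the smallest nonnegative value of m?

5

gcd(202, 14) = 2  (202 = 14×14 + 6, 14 = 2×6 + 2, 6 = 3×2).
2 divides 240, so solutions exist.
Back-substituting, 202×(-2) + 14×(29) = 2.
Scale by 240/2 = 120: (m₀, n₀) = (-240, 3480).
General solution: m = -240 + 7t, n = 3480 - 101t for integer t.
m ≥ 0: smallest is -240 mod 7 = 5 (at t = 35), with n = -55.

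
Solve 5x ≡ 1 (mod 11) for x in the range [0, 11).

9

gcd(11, 5):
  11 = 2×5 + 1
  5 = 5×1
so gcd(11, 5) = 1.
Back-substitute for Bézout coefficients:
  1 = 11 - 2×5
  ... = 5×(-2) + 11×(1)
So 5×-2 ≡ 1 (mod 11), and -2 mod 11 = 9.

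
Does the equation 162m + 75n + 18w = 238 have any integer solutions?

no

gcd(162, 75) = 3  (162 = 2×75 + 12, 75 = 6×12 + 3, 12 = 4×3).
gcd(3, 18) = 3.
3 does not divide 238 (remainder 1), so no integer solutions.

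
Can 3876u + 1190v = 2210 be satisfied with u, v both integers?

yes

gcd(3876, 1190) = 34  (3876 = 3×1190 + 306, 1190 = 3×306 + 272, 306 = 1×272 + 34, 272 = 8×34).
34 divides 2210, so integer solutions exist.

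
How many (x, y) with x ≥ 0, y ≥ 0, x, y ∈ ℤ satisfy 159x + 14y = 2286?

gcd(159, 14):
  159 = 11×14 + 5
  14 = 2×5 + 4
  5 = 1×4 + 1
  4 = 4×1
so gcd(159, 14) = 1.
Back-substitute for Bézout coefficients:
  1 = 5 - 1×4
  ... = 159×(3) + 14×(-34)
Scale by 2286: one solution is (6858, -77724). Reduce x mod 14: (12, 27).
General: x = 12 + 14t, y = 27 - 159t.
x ≥ 0 ⇒ t ≥ 0; y ≥ 0 ⇒ t ≤ 0. So t ∈ [0, 0]: 1 solution.

1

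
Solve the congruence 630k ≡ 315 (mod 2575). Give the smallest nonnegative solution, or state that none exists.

gcd(2575, 630) = 5  (2575 = 4*630 + 55, 630 = 11*55 + 25, 55 = 2*25 + 5, 25 = 5*5).
5 divides 315, so solutions exist.
Back-substituting, 630*(-94) + 2575*(23) = 5.
So 630*(-94) ≡ 5 (mod 2575); multiply by 63: k ≡ -5922 (mod 515).
Smallest nonnegative: k = -5922 mod 515 = 258.

258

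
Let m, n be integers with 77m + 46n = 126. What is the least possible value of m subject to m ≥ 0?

10

gcd(77, 46):
  77 = 1*46 + 31
  46 = 1*31 + 15
  31 = 2*15 + 1
  15 = 15*1
so gcd(77, 46) = 1.
1 divides 126, so solutions exist.
Back-substitute for Bézout coefficients:
  1 = 31 - 2*15
  ... = 77*(3) + 46*(-5)
Scale by 126/1 = 126: (m₀, n₀) = (378, -630).
General solution: m = 378 + 46t, n = -630 - 77t for integer t.
m ≥ 0: smallest is 378 mod 46 = 10 (at t = -8), with n = -14.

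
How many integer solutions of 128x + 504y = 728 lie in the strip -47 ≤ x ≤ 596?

gcd(504, 128) = 8  (504 = 3·128 + 120, 128 = 1·120 + 8, 120 = 15·8).
Back-substituting, 128·(4) + 504·(-1) = 8.
Scale by 91: particular solution (364, -91); reduce x mod 63: (49, -11).
General solution: x = 49 + 63t, y = -11 - 16t for integer t.
-47 ≤ 49 + 63t ≤ 596 gives t ∈ [-1, 8], which is 10 values.

10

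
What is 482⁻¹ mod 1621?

gcd(1621, 482) = 1.
By Bézout, 482×(-528) + 1621×(157) = 1.
So 482×-528 ≡ 1 (mod 1621), and -528 mod 1621 = 1093.

1093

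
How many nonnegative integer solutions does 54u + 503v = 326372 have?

12

gcd(503, 54) = 1.
By Bézout, 54*(177) + 503*(-19) = 1.
One solution: (306, 616).
General: u = 306 + 503t, v = 616 - 54t.
u ≥ 0 ⇒ t ≥ 0; v ≥ 0 ⇒ t ≤ 11. So t ∈ [0, 11]: 12 solutions.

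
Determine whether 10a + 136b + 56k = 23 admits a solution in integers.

no

gcd(136, 10):
  136 = 13*10 + 6
  10 = 1*6 + 4
  6 = 1*4 + 2
  4 = 2*2
so gcd(136, 10) = 2.
gcd(2, 56) = 2.
2 does not divide 23 (remainder 1), so no integer solutions.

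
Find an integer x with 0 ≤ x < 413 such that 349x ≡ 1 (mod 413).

gcd(413, 349):
  413 = 1·349 + 64
  349 = 5·64 + 29
  64 = 2·29 + 6
  29 = 4·6 + 5
  6 = 1·5 + 1
  5 = 5·1
so gcd(413, 349) = 1.
Back-substitute for Bézout coefficients:
  1 = 6 - 1·5
  ... = 349·(-71) + 413·(60)
So 349·-71 ≡ 1 (mod 413), and -71 mod 413 = 342.

342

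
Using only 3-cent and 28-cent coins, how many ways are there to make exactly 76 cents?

1

Need nonnegative integers with 3j + 28k = 76.
gcd(3, 28) = 1, and 3·(-9) + 28·(1) = 1.
So (j₀, k₀) = (-684, 76); general j = -684 + 28t, k = 76 - 3t.
j ≥ 0 ⇒ t ≥ 25; k ≥ 0 ⇒ t ≤ 25. That's 1 value of t.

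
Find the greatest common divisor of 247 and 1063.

gcd(1063, 247) = 1  (1063 = 4·247 + 75, 247 = 3·75 + 22, 75 = 3·22 + 9, 22 = 2·9 + 4, 9 = 2·4 + 1, 4 = 4·1).

1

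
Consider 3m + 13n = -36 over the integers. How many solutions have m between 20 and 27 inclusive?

gcd(13, 3):
  13 = 4*3 + 1
  3 = 3*1
so gcd(13, 3) = 1.
Back-substitute for Bézout coefficients:
  1 = 13 - 4*3
  ... = 3*(-4) + 13*(1)
Scale by -36: particular solution (144, -36); reduce m mod 13: (1, -3).
General solution: m = 1 + 13t, n = -3 - 3t for integer t.
20 ≤ 1 + 13t ≤ 27 gives t ∈ [2, 2], which is 1 value.

1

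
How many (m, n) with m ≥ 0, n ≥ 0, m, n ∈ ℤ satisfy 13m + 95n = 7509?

gcd(95, 13) = 1  (95 = 7*13 + 4, 13 = 3*4 + 1, 4 = 4*1).
Back-substituting, 13*(22) + 95*(-3) = 1.
Scale by 7509: one solution is (165198, -22527). Reduce m mod 95: (88, 67).
General: m = 88 + 95t, n = 67 - 13t.
m ≥ 0 ⇒ t ≥ 0; n ≥ 0 ⇒ t ≤ 5. So t ∈ [0, 5]: 6 solutions.

6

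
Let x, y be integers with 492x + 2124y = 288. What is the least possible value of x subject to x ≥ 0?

gcd(2124, 492):
  2124 = 4·492 + 156
  492 = 3·156 + 24
  156 = 6·24 + 12
  24 = 2·12
so gcd(2124, 492) = 12.
12 divides 288, so solutions exist.
Back-substitute for Bézout coefficients:
  12 = 156 - 6·24
  ... = 492·(-82) + 2124·(19)
Scale by 288/12 = 24: (x₀, y₀) = (-1968, 456).
General solution: x = -1968 + 177t, y = 456 - 41t for integer t.
x ≥ 0: smallest is -1968 mod 177 = 156 (at t = 12), with y = -36.

156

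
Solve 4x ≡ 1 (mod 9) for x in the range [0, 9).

7

gcd(9, 4) = 1.
By Bézout, 4·(-2) + 9·(1) = 1.
So 4·-2 ≡ 1 (mod 9), and -2 mod 9 = 7.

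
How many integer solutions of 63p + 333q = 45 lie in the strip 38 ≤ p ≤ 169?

4

gcd(333, 63) = 9.
By Bézout, 63*(16) + 333*(-3) = 9.
Particular solution: (6, -1).
General solution: p = 6 + 37t, q = -1 - 7t for integer t.
38 ≤ 6 + 37t ≤ 169 gives t ∈ [1, 4], which is 4 values.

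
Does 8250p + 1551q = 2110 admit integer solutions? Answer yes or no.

gcd(8250, 1551) = 33  (8250 = 5*1551 + 495, 1551 = 3*495 + 66, 495 = 7*66 + 33, 66 = 2*33).
33 does not divide 2110 (remainder 31), so no integer solutions.

no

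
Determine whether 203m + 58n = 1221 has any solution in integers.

gcd(203, 58):
  203 = 3*58 + 29
  58 = 2*29
so gcd(203, 58) = 29.
29 does not divide 1221 (remainder 3), so no integer solutions.

no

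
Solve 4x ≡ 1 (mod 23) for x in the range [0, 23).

gcd(23, 4) = 1  (23 = 5×4 + 3, 4 = 1×3 + 1, 3 = 3×1).
Back-substituting, 4×(6) + 23×(-1) = 1.
So 4×6 ≡ 1 (mod 23), and 6 mod 23 = 6.

6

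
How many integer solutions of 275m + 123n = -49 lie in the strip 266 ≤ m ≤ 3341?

gcd(275, 123) = 1  (275 = 2*123 + 29, 123 = 4*29 + 7, 29 = 4*7 + 1, 7 = 7*1).
Back-substituting, 275*(17) + 123*(-38) = 1.
Scale by -49: particular solution (-833, 1862); reduce m mod 123: (28, -63).
General solution: m = 28 + 123t, n = -63 - 275t for integer t.
266 ≤ 28 + 123t ≤ 3341 gives t ∈ [2, 26], which is 25 values.

25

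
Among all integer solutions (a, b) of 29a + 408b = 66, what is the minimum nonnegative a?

354

gcd(408, 29):
  408 = 14·29 + 2
  29 = 14·2 + 1
  2 = 2·1
so gcd(408, 29) = 1.
1 divides 66, so solutions exist.
Back-substitute for Bézout coefficients:
  1 = 29 - 14·2
  ... = 29·(197) + 408·(-14)
Scale by 66/1 = 66: (a₀, b₀) = (13002, -924).
General solution: a = 13002 + 408t, b = -924 - 29t for integer t.
a ≥ 0: smallest is 13002 mod 408 = 354 (at t = -31), with b = -25.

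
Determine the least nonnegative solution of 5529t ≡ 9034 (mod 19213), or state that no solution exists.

12852

gcd(19213, 5529) = 1.
1 divides 9034, so solutions exist.
By Bézout, 5529*(-1734) + 19213*(499) = 1.
So 5529*(-1734) ≡ 1 (mod 19213); multiply by 9034: t ≡ -15664956 (mod 19213).
Smallest nonnegative: t = -15664956 mod 19213 = 12852.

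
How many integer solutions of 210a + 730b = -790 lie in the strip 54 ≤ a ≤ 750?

9

gcd(730, 210) = 10  (730 = 3*210 + 100, 210 = 2*100 + 10, 100 = 10*10).
Back-substituting, 210*(7) + 730*(-2) = 10.
Scale by -79: particular solution (-553, 158); reduce a mod 73: (31, -10).
General solution: a = 31 + 73t, b = -10 - 21t for integer t.
54 ≤ 31 + 73t ≤ 750 gives t ∈ [1, 9], which is 9 values.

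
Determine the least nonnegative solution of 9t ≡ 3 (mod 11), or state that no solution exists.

gcd(11, 9) = 1.
1 divides 3, so solutions exist.
By Bézout, 9×(5) + 11×(-4) = 1.
So 9×(5) ≡ 1 (mod 11); multiply by 3: t ≡ 15 (mod 11).
Smallest nonnegative: t = 15 mod 11 = 4.

4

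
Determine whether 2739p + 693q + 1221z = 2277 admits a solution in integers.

gcd(2739, 693) = 33  (2739 = 3×693 + 660, 693 = 1×660 + 33, 660 = 20×33).
gcd(33, 1221) = 33.
33 divides 2277, so integer solutions exist.

yes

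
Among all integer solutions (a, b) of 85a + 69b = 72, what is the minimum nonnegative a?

39

gcd(85, 69):
  85 = 1·69 + 16
  69 = 4·16 + 5
  16 = 3·5 + 1
  5 = 5·1
so gcd(85, 69) = 1.
1 divides 72, so solutions exist.
Back-substitute for Bézout coefficients:
  1 = 16 - 3·5
  ... = 85·(13) + 69·(-16)
Scale by 72/1 = 72: (a₀, b₀) = (936, -1152).
General solution: a = 936 + 69t, b = -1152 - 85t for integer t.
a ≥ 0: smallest is 936 mod 69 = 39 (at t = -13), with b = -47.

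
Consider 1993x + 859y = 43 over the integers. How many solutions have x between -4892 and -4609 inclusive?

0

gcd(1993, 859) = 1  (1993 = 2·859 + 275, 859 = 3·275 + 34, 275 = 8·34 + 3, 34 = 11·3 + 1, 3 = 3·1).
Back-substituting, 1993·(-278) + 859·(645) = 1.
Scale by 43: particular solution (-11954, 27735); reduce x mod 859: (72, -167).
General solution: x = 72 + 859t, y = -167 - 1993t for integer t.
-4892 ≤ 72 + 859t ≤ -4609 gives t ∈ [-5, -6], which is 0 values.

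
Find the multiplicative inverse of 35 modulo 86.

59

gcd(86, 35) = 1  (86 = 2*35 + 16, 35 = 2*16 + 3, 16 = 5*3 + 1, 3 = 3*1).
Back-substituting, 35*(-27) + 86*(11) = 1.
So 35*-27 ≡ 1 (mod 86), and -27 mod 86 = 59.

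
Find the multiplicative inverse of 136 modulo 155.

gcd(155, 136) = 1  (155 = 1*136 + 19, 136 = 7*19 + 3, 19 = 6*3 + 1, 3 = 3*1).
Back-substituting, 136*(-49) + 155*(43) = 1.
So 136*-49 ≡ 1 (mod 155), and -49 mod 155 = 106.

106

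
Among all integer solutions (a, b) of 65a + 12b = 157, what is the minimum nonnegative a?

gcd(65, 12) = 1  (65 = 5*12 + 5, 12 = 2*5 + 2, 5 = 2*2 + 1, 2 = 2*1).
1 divides 157, so solutions exist.
Back-substituting, 65*(5) + 12*(-27) = 1.
Scale by 157/1 = 157: (a₀, b₀) = (785, -4239).
General solution: a = 785 + 12t, b = -4239 - 65t for integer t.
a ≥ 0: smallest is 785 mod 12 = 5 (at t = -65), with b = -14.

5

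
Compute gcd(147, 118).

1

gcd(147, 118) = 1  (147 = 1·118 + 29, 118 = 4·29 + 2, 29 = 14·2 + 1, 2 = 2·1).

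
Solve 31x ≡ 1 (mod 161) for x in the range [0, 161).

gcd(161, 31) = 1.
By Bézout, 31·(26) + 161·(-5) = 1.
So 31·26 ≡ 1 (mod 161), and 26 mod 161 = 26.

26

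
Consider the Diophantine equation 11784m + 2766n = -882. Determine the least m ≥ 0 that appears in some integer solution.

333

gcd(11784, 2766):
  11784 = 4·2766 + 720
  2766 = 3·720 + 606
  720 = 1·606 + 114
  606 = 5·114 + 36
  114 = 3·36 + 6
  36 = 6·6
so gcd(11784, 2766) = 6.
6 divides -882, so solutions exist.
Back-substitute for Bézout coefficients:
  6 = 114 - 3·36
  ... = 11784·(73) + 2766·(-311)
Scale by -882/6 = -147: (m₀, n₀) = (-10731, 45717).
General solution: m = -10731 + 461t, n = 45717 - 1964t for integer t.
m ≥ 0: smallest is -10731 mod 461 = 333 (at t = 24), with n = -1419.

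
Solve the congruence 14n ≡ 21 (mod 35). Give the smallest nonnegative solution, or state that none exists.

4

gcd(35, 14):
  35 = 2·14 + 7
  14 = 2·7
so gcd(35, 14) = 7.
7 divides 21, so solutions exist.
Back-substitute for Bézout coefficients:
  7 = 35 - 2·14
  ... = 14·(-2) + 35·(1)
So 14·(-2) ≡ 7 (mod 35); multiply by 3: n ≡ -6 (mod 5).
Smallest nonnegative: n = -6 mod 5 = 4.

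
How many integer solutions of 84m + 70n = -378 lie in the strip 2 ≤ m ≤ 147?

29

gcd(84, 70) = 14  (84 = 1*70 + 14, 70 = 5*14).
Back-substituting, 84*(1) + 70*(-1) = 14.
Scale by -27: particular solution (-27, 27); reduce m mod 5: (3, -9).
General solution: m = 3 + 5t, n = -9 - 6t for integer t.
2 ≤ 3 + 5t ≤ 147 gives t ∈ [0, 28], which is 29 values.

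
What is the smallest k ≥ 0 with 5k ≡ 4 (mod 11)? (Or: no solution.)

gcd(11, 5) = 1  (11 = 2×5 + 1, 5 = 5×1).
1 divides 4, so solutions exist.
Back-substituting, 5×(-2) + 11×(1) = 1.
So 5×(-2) ≡ 1 (mod 11); multiply by 4: k ≡ -8 (mod 11).
Smallest nonnegative: k = -8 mod 11 = 3.

3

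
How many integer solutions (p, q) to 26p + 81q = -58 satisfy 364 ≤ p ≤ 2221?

23

gcd(81, 26):
  81 = 3×26 + 3
  26 = 8×3 + 2
  3 = 1×2 + 1
  2 = 2×1
so gcd(81, 26) = 1.
Back-substitute for Bézout coefficients:
  1 = 3 - 1×2
  ... = 26×(-28) + 81×(9)
Scale by -58: particular solution (1624, -522); reduce p mod 81: (4, -2).
General solution: p = 4 + 81t, q = -2 - 26t for integer t.
364 ≤ 4 + 81t ≤ 2221 gives t ∈ [5, 27], which is 23 values.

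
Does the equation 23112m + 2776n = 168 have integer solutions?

yes

gcd(23112, 2776) = 8  (23112 = 8×2776 + 904, 2776 = 3×904 + 64, 904 = 14×64 + 8, 64 = 8×8).
8 divides 168, so integer solutions exist.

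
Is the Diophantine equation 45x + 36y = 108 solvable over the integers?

gcd(45, 36):
  45 = 1×36 + 9
  36 = 4×9
so gcd(45, 36) = 9.
9 divides 108, so integer solutions exist.

yes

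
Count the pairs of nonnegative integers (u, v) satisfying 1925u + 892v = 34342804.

20

gcd(1925, 892) = 1  (1925 = 2·892 + 141, 892 = 6·141 + 46, 141 = 3·46 + 3, 46 = 15·3 + 1, 3 = 3·1).
Back-substituting, 1925·(-291) + 892·(628) = 1.
Scale by 34342804: one solution is (-9993755964, 21567280912). Reduce u mod 892: (632, 37137).
General: u = 632 + 892t, v = 37137 - 1925t.
u ≥ 0 ⇒ t ≥ 0; v ≥ 0 ⇒ t ≤ 19. So t ∈ [0, 19]: 20 solutions.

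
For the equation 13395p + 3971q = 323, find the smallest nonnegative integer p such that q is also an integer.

94

gcd(13395, 3971):
  13395 = 3·3971 + 1482
  3971 = 2·1482 + 1007
  1482 = 1·1007 + 475
  1007 = 2·475 + 57
  475 = 8·57 + 19
  57 = 3·19
so gcd(13395, 3971) = 19.
19 divides 323, so solutions exist.
Back-substitute for Bézout coefficients:
  19 = 475 - 8·57
  ... = 13395·(67) + 3971·(-226)
Scale by 323/19 = 17: (p₀, q₀) = (1139, -3842).
General solution: p = 1139 + 209t, q = -3842 - 705t for integer t.
p ≥ 0: smallest is 1139 mod 209 = 94 (at t = -5), with q = -317.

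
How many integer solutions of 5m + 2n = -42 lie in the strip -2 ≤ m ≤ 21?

12

gcd(5, 2) = 1.
By Bézout, 5*(1) + 2*(-2) = 1.
Particular solution: (0, -21).
General solution: m = 0 + 2t, n = -21 - 5t for integer t.
-2 ≤ 0 + 2t ≤ 21 gives t ∈ [-1, 10], which is 12 values.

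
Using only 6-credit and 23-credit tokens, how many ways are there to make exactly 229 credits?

Need nonnegative integers with 6j + 23k = 229.
gcd(6, 23) = 1, and 6·(4) + 23·(-1) = 1.
So (j₀, k₀) = (916, -229); general j = 916 + 23t, k = -229 - 6t.
j ≥ 0 ⇒ t ≥ -39; k ≥ 0 ⇒ t ≤ -39. That's 1 value of t.

1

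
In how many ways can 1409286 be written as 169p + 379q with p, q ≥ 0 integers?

gcd(379, 169):
  379 = 2*169 + 41
  169 = 4*41 + 5
  41 = 8*5 + 1
  5 = 5*1
so gcd(379, 169) = 1.
Back-substitute for Bézout coefficients:
  1 = 41 - 8*5
  ... = 169*(-74) + 379*(33)
Scale by 1409286: one solution is (-104287164, 46506438). Reduce p mod 379: (371, 3553).
General: p = 371 + 379t, q = 3553 - 169t.
p ≥ 0 ⇒ t ≥ 0; q ≥ 0 ⇒ t ≤ 21. So t ∈ [0, 21]: 22 solutions.

22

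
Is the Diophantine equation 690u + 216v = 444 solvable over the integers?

yes

gcd(690, 216) = 6  (690 = 3·216 + 42, 216 = 5·42 + 6, 42 = 7·6).
6 divides 444, so integer solutions exist.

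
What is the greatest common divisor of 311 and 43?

1

gcd(311, 43):
  311 = 7*43 + 10
  43 = 4*10 + 3
  10 = 3*3 + 1
  3 = 3*1
so gcd(311, 43) = 1.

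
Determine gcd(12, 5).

gcd(12, 5):
  12 = 2*5 + 2
  5 = 2*2 + 1
  2 = 2*1
so gcd(12, 5) = 1.

1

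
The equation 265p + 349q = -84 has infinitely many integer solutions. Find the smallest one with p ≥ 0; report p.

1

gcd(349, 265):
  349 = 1*265 + 84
  265 = 3*84 + 13
  84 = 6*13 + 6
  13 = 2*6 + 1
  6 = 6*1
so gcd(349, 265) = 1.
1 divides -84, so solutions exist.
Back-substitute for Bézout coefficients:
  1 = 13 - 2*6
  ... = 265*(54) + 349*(-41)
Scale by -84/1 = -84: (p₀, q₀) = (-4536, 3444).
General solution: p = -4536 + 349t, q = 3444 - 265t for integer t.
p ≥ 0: smallest is -4536 mod 349 = 1 (at t = 13), with q = -1.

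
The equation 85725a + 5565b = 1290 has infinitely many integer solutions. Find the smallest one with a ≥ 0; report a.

gcd(85725, 5565):
  85725 = 15×5565 + 2250
  5565 = 2×2250 + 1065
  2250 = 2×1065 + 120
  1065 = 8×120 + 105
  120 = 1×105 + 15
  105 = 7×15
so gcd(85725, 5565) = 15.
15 divides 1290, so solutions exist.
Back-substitute for Bézout coefficients:
  15 = 120 - 1×105
  ... = 85725×(47) + 5565×(-724)
Scale by 1290/15 = 86: (a₀, b₀) = (4042, -62264).
General solution: a = 4042 + 371t, b = -62264 - 5715t for integer t.
a ≥ 0: smallest is 4042 mod 371 = 332 (at t = -10), with b = -5114.

332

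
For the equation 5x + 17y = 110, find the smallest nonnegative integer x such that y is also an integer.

gcd(17, 5):
  17 = 3·5 + 2
  5 = 2·2 + 1
  2 = 2·1
so gcd(17, 5) = 1.
1 divides 110, so solutions exist.
Back-substitute for Bézout coefficients:
  1 = 5 - 2·2
  ... = 5·(7) + 17·(-2)
Scale by 110/1 = 110: (x₀, y₀) = (770, -220).
General solution: x = 770 + 17t, y = -220 - 5t for integer t.
x ≥ 0: smallest is 770 mod 17 = 5 (at t = -45), with y = 5.

5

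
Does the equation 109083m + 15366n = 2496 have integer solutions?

gcd(109083, 15366):
  109083 = 7*15366 + 1521
  15366 = 10*1521 + 156
  1521 = 9*156 + 117
  156 = 1*117 + 39
  117 = 3*39
so gcd(109083, 15366) = 39.
39 divides 2496, so integer solutions exist.

yes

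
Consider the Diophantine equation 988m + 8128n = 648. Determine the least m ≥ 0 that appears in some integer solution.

gcd(8128, 988) = 4.
4 divides 648, so solutions exist.
By Bézout, 988·(-617) + 8128·(75) = 4.
Scale by 648/4 = 162: (m₀, n₀) = (-99954, 12150).
General solution: m = -99954 + 2032t, n = 12150 - 247t for integer t.
m ≥ 0: smallest is -99954 mod 2032 = 1646 (at t = 50), with n = -200.

1646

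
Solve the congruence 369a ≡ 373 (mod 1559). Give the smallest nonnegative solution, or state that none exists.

gcd(1559, 369):
  1559 = 4*369 + 83
  369 = 4*83 + 37
  83 = 2*37 + 9
  37 = 4*9 + 1
  9 = 9*1
so gcd(1559, 369) = 1.
1 divides 373, so solutions exist.
Back-substitute for Bézout coefficients:
  1 = 37 - 4*9
  ... = 369*(169) + 1559*(-40)
So 369*(169) ≡ 1 (mod 1559); multiply by 373: a ≡ 63037 (mod 1559).
Smallest nonnegative: a = 63037 mod 1559 = 677.

677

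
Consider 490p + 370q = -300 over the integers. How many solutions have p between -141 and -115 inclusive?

gcd(490, 370) = 10.
By Bézout, 490·(-3) + 370·(4) = 10.
Particular solution: (16, -22).
General solution: p = 16 + 37t, q = -22 - 49t for integer t.
-141 ≤ 16 + 37t ≤ -115 gives t ∈ [-4, -4], which is 1 value.

1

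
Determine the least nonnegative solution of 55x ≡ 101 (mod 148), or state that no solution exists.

131

gcd(148, 55):
  148 = 2*55 + 38
  55 = 1*38 + 17
  38 = 2*17 + 4
  17 = 4*4 + 1
  4 = 4*1
so gcd(148, 55) = 1.
1 divides 101, so solutions exist.
Back-substitute for Bézout coefficients:
  1 = 17 - 4*4
  ... = 55*(35) + 148*(-13)
So 55*(35) ≡ 1 (mod 148); multiply by 101: x ≡ 3535 (mod 148).
Smallest nonnegative: x = 3535 mod 148 = 131.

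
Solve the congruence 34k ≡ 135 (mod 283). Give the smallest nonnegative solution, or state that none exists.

262

gcd(283, 34):
  283 = 8×34 + 11
  34 = 3×11 + 1
  11 = 11×1
so gcd(283, 34) = 1.
1 divides 135, so solutions exist.
Back-substitute for Bézout coefficients:
  1 = 34 - 3×11
  ... = 34×(25) + 283×(-3)
So 34×(25) ≡ 1 (mod 283); multiply by 135: k ≡ 3375 (mod 283).
Smallest nonnegative: k = 3375 mod 283 = 262.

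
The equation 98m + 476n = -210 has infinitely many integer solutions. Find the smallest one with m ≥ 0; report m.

gcd(476, 98):
  476 = 4*98 + 84
  98 = 1*84 + 14
  84 = 6*14
so gcd(476, 98) = 14.
14 divides -210, so solutions exist.
Back-substitute for Bézout coefficients:
  14 = 98 - 1*84
  ... = 98*(5) + 476*(-1)
Scale by -210/14 = -15: (m₀, n₀) = (-75, 15).
General solution: m = -75 + 34t, n = 15 - 7t for integer t.
m ≥ 0: smallest is -75 mod 34 = 27 (at t = 3), with n = -6.

27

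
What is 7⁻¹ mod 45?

gcd(45, 7) = 1.
By Bézout, 7·(13) + 45·(-2) = 1.
So 7·13 ≡ 1 (mod 45), and 13 mod 45 = 13.

13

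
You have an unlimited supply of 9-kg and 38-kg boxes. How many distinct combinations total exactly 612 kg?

2

Need nonnegative integers with 9j + 38k = 612.
gcd(9, 38) = 1, and 9·(17) + 38·(-4) = 1.
So (j₀, k₀) = (10404, -2448); general j = 10404 + 38t, k = -2448 - 9t.
j ≥ 0 ⇒ t ≥ -273; k ≥ 0 ⇒ t ≤ -272. That's 2 values of t.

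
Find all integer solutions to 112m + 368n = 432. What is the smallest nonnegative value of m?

gcd(368, 112):
  368 = 3×112 + 32
  112 = 3×32 + 16
  32 = 2×16
so gcd(368, 112) = 16.
16 divides 432, so solutions exist.
Back-substitute for Bézout coefficients:
  16 = 112 - 3×32
  ... = 112×(10) + 368×(-3)
Scale by 432/16 = 27: (m₀, n₀) = (270, -81).
General solution: m = 270 + 23t, n = -81 - 7t for integer t.
m ≥ 0: smallest is 270 mod 23 = 17 (at t = -11), with n = -4.

17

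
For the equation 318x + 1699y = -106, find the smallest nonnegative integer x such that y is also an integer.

gcd(1699, 318):
  1699 = 5·318 + 109
  318 = 2·109 + 100
  109 = 1·100 + 9
  100 = 11·9 + 1
  9 = 9·1
so gcd(1699, 318) = 1.
1 divides -106, so solutions exist.
Back-substitute for Bézout coefficients:
  1 = 100 - 11·9
  ... = 318·(187) + 1699·(-35)
Scale by -106/1 = -106: (x₀, y₀) = (-19822, 3710).
General solution: x = -19822 + 1699t, y = 3710 - 318t for integer t.
x ≥ 0: smallest is -19822 mod 1699 = 566 (at t = 12), with y = -106.

566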